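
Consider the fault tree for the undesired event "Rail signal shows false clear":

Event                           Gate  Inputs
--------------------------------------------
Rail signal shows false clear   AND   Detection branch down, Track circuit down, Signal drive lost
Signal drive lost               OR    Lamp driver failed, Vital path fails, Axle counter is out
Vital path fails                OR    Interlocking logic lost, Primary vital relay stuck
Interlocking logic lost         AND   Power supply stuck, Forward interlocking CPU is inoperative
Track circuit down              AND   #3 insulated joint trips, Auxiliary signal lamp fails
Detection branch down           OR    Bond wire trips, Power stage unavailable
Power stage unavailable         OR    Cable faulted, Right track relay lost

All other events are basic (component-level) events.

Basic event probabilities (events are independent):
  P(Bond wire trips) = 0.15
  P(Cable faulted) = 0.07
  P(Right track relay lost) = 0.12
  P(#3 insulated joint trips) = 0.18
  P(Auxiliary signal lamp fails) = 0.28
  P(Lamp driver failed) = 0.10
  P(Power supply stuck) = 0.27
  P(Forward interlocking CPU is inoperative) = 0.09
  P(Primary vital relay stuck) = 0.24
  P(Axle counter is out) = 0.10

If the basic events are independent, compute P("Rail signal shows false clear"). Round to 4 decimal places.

0.0061

P(Power stage unavailable) [OR] = 1 − (1−0.07) × (1−0.12) = 0.181600
P(Detection branch down) [OR] = 1 − (1−0.15) × (1−0.181600) = 0.304360
P(Track circuit down) [AND] = 0.18 × 0.28 = 0.050400
P(Interlocking logic lost) [AND] = 0.27 × 0.09 = 0.024300
P(Vital path fails) [OR] = 1 − (1−0.024300) × (1−0.24) = 0.258468
P(Signal drive lost) [OR] = 1 − (1−0.10) × (1−0.258468) × (1−0.10) = 0.399359
P(Rail signal shows false clear) [AND] = 0.304360 × 0.050400 × 0.399359 = 0.006126
Rounded to 4 decimal places: P(Rail signal shows false clear) ≈ 0.0061.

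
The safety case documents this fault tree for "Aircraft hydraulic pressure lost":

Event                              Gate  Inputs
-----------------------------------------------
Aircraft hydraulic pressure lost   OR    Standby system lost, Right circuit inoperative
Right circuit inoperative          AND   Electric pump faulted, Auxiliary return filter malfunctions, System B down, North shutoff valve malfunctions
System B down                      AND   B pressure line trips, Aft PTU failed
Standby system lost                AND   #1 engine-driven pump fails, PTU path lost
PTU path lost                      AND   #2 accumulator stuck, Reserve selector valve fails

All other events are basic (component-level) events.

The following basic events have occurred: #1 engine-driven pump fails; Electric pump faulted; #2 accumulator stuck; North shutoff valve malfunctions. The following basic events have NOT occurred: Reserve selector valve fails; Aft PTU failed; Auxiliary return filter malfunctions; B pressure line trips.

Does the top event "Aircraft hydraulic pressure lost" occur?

PTU path lost [AND]: #2 accumulator stuck=occurs, Reserve selector valve fails=not → not all inputs occur → does not occur.
Standby system lost [AND]: #1 engine-driven pump fails=occurs, PTU path lost=not → not all inputs occur → does not occur.
System B down [AND]: B pressure line trips=not, Aft PTU failed=not → not all inputs occur → does not occur.
Right circuit inoperative [AND]: Electric pump faulted=occurs, Auxiliary return filter malfunctions=not, System B down=not, North shutoff valve malfunctions=occurs → not all inputs occur → does not occur.
Aircraft hydraulic pressure lost [OR]: Standby system lost=not, Right circuit inoperative=not → no input occurs → does not occur.

No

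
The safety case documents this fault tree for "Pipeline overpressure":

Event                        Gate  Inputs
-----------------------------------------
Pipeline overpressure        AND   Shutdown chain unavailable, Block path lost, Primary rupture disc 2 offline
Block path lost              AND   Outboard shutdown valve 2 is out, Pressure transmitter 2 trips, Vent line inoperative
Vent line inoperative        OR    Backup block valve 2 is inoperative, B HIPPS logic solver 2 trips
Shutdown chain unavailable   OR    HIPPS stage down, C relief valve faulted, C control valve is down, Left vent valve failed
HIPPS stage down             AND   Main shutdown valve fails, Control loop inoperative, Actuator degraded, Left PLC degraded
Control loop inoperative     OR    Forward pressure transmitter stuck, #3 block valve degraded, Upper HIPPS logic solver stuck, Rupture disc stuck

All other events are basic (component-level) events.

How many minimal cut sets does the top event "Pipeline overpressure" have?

Control loop inoperative [OR]: union of children's cut sets → 4 cut set(s).
HIPPS stage down [AND]: one cut set from each child combined → 1 × 4 × 1 × 1 = 4 cut set(s).
Shutdown chain unavailable [OR]: union of children's cut sets → 7 cut set(s).
Vent line inoperative [OR]: union of children's cut sets → 2 cut set(s).
Block path lost [AND]: one cut set from each child combined → 1 × 1 × 2 = 2 cut set(s).
Pipeline overpressure [AND]: one cut set from each child combined → 7 × 2 × 1 = 14 cut set(s).

14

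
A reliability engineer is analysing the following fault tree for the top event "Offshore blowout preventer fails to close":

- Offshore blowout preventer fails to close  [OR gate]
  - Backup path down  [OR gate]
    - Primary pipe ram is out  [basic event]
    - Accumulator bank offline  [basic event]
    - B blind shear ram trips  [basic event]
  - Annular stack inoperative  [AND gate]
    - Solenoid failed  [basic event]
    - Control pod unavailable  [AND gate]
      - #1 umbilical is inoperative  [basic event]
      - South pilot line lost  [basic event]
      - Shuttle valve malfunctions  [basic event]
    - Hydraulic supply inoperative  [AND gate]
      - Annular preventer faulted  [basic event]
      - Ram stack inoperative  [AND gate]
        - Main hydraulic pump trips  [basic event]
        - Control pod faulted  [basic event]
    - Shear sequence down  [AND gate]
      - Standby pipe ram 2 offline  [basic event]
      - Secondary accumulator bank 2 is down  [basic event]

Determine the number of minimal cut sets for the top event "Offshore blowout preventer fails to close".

Backup path down [OR]: union of children's cut sets → 3 cut set(s).
Control pod unavailable [AND]: one cut set from each child combined → 1 × 1 × 1 = 1 cut set(s).
Ram stack inoperative [AND]: one cut set from each child combined → 1 × 1 = 1 cut set(s).
Hydraulic supply inoperative [AND]: one cut set from each child combined → 1 × 1 = 1 cut set(s).
Shear sequence down [AND]: one cut set from each child combined → 1 × 1 = 1 cut set(s).
Annular stack inoperative [AND]: one cut set from each child combined → 1 × 1 × 1 × 1 = 1 cut set(s).
Offshore blowout preventer fails to close [OR]: union of children's cut sets → 4 cut set(s).
Minimal cut sets: {Primary pipe ram is out}; {Accumulator bank offline}; {B blind shear ram trips}; {#1 umbilical is inoperative, Annular preventer faulted, Control pod faulted, Main hydraulic pump trips, Secondary accumulator bank 2 is down, Shuttle valve malfunctions, Solenoid failed, South pilot line lost, Standby pipe ram 2 offline}.

4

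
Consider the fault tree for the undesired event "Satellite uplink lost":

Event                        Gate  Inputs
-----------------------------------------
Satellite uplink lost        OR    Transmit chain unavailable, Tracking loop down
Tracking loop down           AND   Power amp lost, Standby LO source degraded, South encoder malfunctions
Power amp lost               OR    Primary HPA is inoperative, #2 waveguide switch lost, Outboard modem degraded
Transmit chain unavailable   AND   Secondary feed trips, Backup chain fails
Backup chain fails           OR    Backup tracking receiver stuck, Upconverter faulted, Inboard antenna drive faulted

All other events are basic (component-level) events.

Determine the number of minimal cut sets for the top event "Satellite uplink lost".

6

Backup chain fails [OR]: union of children's cut sets → 3 cut set(s).
Transmit chain unavailable [AND]: one cut set from each child combined → 1 × 3 = 3 cut set(s).
Power amp lost [OR]: union of children's cut sets → 3 cut set(s).
Tracking loop down [AND]: one cut set from each child combined → 3 × 1 × 1 = 3 cut set(s).
Satellite uplink lost [OR]: union of children's cut sets → 6 cut set(s).
Minimal cut sets: {Backup tracking receiver stuck, Secondary feed trips}; {Secondary feed trips, Upconverter faulted}; {Inboard antenna drive faulted, Secondary feed trips}; {Primary HPA is inoperative, South encoder malfunctions, Standby LO source degraded}; {#2 waveguide switch lost, South encoder malfunctions, Standby LO source degraded}; {Outboard modem degraded, South encoder malfunctions, Standby LO source degraded}.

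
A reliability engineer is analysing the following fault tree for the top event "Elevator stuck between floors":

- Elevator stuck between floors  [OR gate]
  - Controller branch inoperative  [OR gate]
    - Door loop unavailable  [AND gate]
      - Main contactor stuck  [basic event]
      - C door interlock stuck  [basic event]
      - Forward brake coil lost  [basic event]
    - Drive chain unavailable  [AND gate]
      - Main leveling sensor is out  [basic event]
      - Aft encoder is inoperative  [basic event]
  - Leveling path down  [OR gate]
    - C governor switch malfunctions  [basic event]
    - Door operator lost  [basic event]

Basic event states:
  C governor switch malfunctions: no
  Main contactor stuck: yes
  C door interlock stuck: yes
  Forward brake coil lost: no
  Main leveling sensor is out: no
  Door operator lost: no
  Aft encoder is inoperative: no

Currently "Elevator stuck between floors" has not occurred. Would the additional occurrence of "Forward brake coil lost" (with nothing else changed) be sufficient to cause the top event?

Counterfactual: set "Forward brake coil lost" to occurred.
Door loop unavailable [AND]: Main contactor stuck=occurs, C door interlock stuck=occurs, Forward brake coil lost=occurs → all inputs occur → occurs.
Drive chain unavailable [AND]: Main leveling sensor is out=not, Aft encoder is inoperative=not → not all inputs occur → does not occur.
Controller branch inoperative [OR]: Door loop unavailable=occurs, Drive chain unavailable=not → at least one input occurs → occurs.
Leveling path down [OR]: C governor switch malfunctions=not, Door operator lost=not → no input occurs → does not occur.
Elevator stuck between floors [OR]: Controller branch inoperative=occurs, Leveling path down=not → at least one input occurs → occurs.

Yes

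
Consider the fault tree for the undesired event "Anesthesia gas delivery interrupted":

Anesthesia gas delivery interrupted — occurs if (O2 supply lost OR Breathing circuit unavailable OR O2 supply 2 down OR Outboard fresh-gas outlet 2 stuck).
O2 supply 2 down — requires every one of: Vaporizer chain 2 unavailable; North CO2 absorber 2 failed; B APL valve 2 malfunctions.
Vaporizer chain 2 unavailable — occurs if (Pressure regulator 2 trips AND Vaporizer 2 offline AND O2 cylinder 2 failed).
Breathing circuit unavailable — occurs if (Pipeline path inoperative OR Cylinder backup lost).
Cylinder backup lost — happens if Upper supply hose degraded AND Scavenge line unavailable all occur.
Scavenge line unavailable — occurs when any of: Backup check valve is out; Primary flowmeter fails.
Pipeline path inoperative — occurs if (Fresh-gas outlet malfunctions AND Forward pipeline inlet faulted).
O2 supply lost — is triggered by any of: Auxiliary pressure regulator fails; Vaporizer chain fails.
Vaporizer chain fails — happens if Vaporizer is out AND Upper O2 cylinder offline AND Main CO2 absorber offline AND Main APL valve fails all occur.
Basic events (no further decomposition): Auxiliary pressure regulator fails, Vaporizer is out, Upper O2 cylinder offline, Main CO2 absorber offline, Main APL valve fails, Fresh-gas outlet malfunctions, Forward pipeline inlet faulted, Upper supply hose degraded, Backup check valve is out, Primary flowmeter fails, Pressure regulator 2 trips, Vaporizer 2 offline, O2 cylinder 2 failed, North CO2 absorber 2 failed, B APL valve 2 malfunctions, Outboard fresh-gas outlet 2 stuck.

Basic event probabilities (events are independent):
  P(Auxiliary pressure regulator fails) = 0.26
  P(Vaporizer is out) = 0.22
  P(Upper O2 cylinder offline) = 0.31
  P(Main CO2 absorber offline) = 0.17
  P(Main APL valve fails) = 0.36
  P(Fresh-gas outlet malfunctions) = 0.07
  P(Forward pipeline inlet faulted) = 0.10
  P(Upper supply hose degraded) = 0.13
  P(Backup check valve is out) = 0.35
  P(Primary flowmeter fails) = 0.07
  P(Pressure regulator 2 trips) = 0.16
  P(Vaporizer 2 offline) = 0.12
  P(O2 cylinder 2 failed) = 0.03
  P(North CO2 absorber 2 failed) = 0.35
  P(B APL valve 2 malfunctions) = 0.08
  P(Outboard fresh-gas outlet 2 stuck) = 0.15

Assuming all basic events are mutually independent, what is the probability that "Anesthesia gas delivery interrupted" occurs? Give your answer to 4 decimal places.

0.4100

P(Vaporizer chain fails) [AND] = 0.22 × 0.31 × 0.17 × 0.36 = 0.004174
P(O2 supply lost) [OR] = 1 − (1−0.26) × (1−0.004174) = 0.263089
P(Pipeline path inoperative) [AND] = 0.07 × 0.10 = 0.007000
P(Scavenge line unavailable) [OR] = 1 − (1−0.35) × (1−0.07) = 0.395500
P(Cylinder backup lost) [AND] = 0.13 × 0.395500 = 0.051415
P(Breathing circuit unavailable) [OR] = 1 − (1−0.007000) × (1−0.051415) = 0.058055
P(Vaporizer chain 2 unavailable) [AND] = 0.16 × 0.12 × 0.03 = 0.000576
P(O2 supply 2 down) [AND] = 0.000576 × 0.35 × 0.08 = 0.000016
P(Anesthesia gas delivery interrupted) [OR] = 1 − (1−0.263089) × (1−0.058055) × (1−0.000016) × (1−0.15) = 0.409999
Rounded to 4 decimal places: P(Anesthesia gas delivery interrupted) ≈ 0.4100.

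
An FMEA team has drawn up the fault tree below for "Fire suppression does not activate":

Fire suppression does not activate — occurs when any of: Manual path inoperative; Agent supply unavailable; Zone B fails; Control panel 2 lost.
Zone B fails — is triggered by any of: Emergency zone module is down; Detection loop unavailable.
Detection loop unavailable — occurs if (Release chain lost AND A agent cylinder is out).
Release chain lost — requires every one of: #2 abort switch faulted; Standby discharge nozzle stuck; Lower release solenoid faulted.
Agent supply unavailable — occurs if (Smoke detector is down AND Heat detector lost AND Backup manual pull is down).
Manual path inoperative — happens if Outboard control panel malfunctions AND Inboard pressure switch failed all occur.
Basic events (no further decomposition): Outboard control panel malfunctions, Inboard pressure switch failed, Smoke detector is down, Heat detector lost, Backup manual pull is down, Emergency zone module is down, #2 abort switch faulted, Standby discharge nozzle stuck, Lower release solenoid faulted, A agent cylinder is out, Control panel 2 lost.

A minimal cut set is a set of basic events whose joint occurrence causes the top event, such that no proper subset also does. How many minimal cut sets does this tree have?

5

Manual path inoperative [AND]: one cut set from each child combined → 1 × 1 = 1 cut set(s).
Agent supply unavailable [AND]: one cut set from each child combined → 1 × 1 × 1 = 1 cut set(s).
Release chain lost [AND]: one cut set from each child combined → 1 × 1 × 1 = 1 cut set(s).
Detection loop unavailable [AND]: one cut set from each child combined → 1 × 1 = 1 cut set(s).
Zone B fails [OR]: union of children's cut sets → 2 cut set(s).
Fire suppression does not activate [OR]: union of children's cut sets → 5 cut set(s).
Minimal cut sets: {Inboard pressure switch failed, Outboard control panel malfunctions}; {Backup manual pull is down, Heat detector lost, Smoke detector is down}; {Emergency zone module is down}; {#2 abort switch faulted, A agent cylinder is out, Lower release solenoid faulted, Standby discharge nozzle stuck}; {Control panel 2 lost}.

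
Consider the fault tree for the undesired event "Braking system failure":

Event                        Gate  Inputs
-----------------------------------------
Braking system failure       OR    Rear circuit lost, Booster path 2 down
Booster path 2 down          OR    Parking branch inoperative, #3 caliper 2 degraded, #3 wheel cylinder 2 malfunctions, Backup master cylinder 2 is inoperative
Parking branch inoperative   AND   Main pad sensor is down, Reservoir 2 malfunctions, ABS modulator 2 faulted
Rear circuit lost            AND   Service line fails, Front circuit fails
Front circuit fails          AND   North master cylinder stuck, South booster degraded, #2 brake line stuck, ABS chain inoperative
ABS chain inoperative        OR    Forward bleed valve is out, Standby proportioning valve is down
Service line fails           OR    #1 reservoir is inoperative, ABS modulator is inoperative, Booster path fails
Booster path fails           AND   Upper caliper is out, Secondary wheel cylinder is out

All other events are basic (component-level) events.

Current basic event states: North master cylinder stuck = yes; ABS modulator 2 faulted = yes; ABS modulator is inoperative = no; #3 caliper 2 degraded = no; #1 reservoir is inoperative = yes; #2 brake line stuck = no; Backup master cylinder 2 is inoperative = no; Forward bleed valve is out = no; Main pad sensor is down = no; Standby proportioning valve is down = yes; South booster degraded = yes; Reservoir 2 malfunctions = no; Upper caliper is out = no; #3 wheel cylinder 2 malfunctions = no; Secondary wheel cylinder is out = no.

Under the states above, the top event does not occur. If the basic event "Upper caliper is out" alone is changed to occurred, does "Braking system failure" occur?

No

Counterfactual: set "Upper caliper is out" to occurred.
Booster path fails [AND]: Upper caliper is out=occurs, Secondary wheel cylinder is out=not → not all inputs occur → does not occur.
Service line fails [OR]: #1 reservoir is inoperative=occurs, ABS modulator is inoperative=not, Booster path fails=not → at least one input occurs → occurs.
ABS chain inoperative [OR]: Forward bleed valve is out=not, Standby proportioning valve is down=occurs → at least one input occurs → occurs.
Front circuit fails [AND]: North master cylinder stuck=occurs, South booster degraded=occurs, #2 brake line stuck=not, ABS chain inoperative=occurs → not all inputs occur → does not occur.
Rear circuit lost [AND]: Service line fails=occurs, Front circuit fails=not → not all inputs occur → does not occur.
Parking branch inoperative [AND]: Main pad sensor is down=not, Reservoir 2 malfunctions=not, ABS modulator 2 faulted=occurs → not all inputs occur → does not occur.
Booster path 2 down [OR]: Parking branch inoperative=not, #3 caliper 2 degraded=not, #3 wheel cylinder 2 malfunctions=not, Backup master cylinder 2 is inoperative=not → no input occurs → does not occur.
Braking system failure [OR]: Rear circuit lost=not, Booster path 2 down=not → no input occurs → does not occur.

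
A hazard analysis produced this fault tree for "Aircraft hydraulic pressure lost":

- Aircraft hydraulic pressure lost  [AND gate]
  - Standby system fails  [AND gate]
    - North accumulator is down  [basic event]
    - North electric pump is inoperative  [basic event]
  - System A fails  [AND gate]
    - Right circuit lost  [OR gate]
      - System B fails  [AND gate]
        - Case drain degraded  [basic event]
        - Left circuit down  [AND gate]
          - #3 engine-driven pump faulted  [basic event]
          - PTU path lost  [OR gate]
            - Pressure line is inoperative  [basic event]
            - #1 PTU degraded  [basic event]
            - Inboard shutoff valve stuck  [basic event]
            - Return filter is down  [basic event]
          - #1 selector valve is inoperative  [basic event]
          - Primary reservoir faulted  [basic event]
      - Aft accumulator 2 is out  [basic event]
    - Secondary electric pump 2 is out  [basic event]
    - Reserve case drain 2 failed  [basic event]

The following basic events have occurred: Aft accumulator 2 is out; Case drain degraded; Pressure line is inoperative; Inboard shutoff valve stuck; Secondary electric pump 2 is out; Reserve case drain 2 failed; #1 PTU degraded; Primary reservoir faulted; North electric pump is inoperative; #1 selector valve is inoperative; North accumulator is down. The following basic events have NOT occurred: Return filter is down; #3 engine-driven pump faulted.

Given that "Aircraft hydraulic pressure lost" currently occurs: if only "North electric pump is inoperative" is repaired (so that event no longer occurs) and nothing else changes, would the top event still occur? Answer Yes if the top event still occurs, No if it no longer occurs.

No

Counterfactual: set "North electric pump is inoperative" to not occurred.
Standby system fails [AND]: North accumulator is down=occurs, North electric pump is inoperative=not → not all inputs occur → does not occur.
PTU path lost [OR]: Pressure line is inoperative=occurs, #1 PTU degraded=occurs, Inboard shutoff valve stuck=occurs, Return filter is down=not → at least one input occurs → occurs.
Left circuit down [AND]: #3 engine-driven pump faulted=not, PTU path lost=occurs, #1 selector valve is inoperative=occurs, Primary reservoir faulted=occurs → not all inputs occur → does not occur.
System B fails [AND]: Case drain degraded=occurs, Left circuit down=not → not all inputs occur → does not occur.
Right circuit lost [OR]: System B fails=not, Aft accumulator 2 is out=occurs → at least one input occurs → occurs.
System A fails [AND]: Right circuit lost=occurs, Secondary electric pump 2 is out=occurs, Reserve case drain 2 failed=occurs → all inputs occur → occurs.
Aircraft hydraulic pressure lost [AND]: Standby system fails=not, System A fails=occurs → not all inputs occur → does not occur.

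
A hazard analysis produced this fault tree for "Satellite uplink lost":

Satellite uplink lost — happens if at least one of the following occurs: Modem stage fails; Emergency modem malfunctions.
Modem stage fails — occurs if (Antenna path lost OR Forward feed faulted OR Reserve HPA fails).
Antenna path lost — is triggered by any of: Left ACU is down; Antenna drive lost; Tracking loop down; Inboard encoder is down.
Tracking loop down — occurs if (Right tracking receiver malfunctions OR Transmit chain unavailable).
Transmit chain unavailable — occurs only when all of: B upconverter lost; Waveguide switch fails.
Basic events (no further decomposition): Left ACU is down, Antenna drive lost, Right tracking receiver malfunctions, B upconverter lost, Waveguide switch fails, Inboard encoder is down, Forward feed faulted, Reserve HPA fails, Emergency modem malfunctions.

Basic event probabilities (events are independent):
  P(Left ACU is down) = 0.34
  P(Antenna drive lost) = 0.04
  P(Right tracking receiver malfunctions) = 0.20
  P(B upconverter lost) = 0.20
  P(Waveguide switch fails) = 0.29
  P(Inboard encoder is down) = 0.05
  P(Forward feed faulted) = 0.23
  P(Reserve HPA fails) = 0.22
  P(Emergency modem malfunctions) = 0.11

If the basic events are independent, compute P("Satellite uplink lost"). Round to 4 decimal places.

P(Transmit chain unavailable) [AND] = 0.20 × 0.29 = 0.058000
P(Tracking loop down) [OR] = 1 − (1−0.20) × (1−0.058000) = 0.246400
P(Antenna path lost) [OR] = 1 − (1−0.34) × (1−0.04) × (1−0.246400) × (1−0.05) = 0.546393
P(Modem stage fails) [OR] = 1 − (1−0.546393) × (1−0.23) × (1−0.22) = 0.727564
P(Satellite uplink lost) [OR] = 1 − (1−0.727564) × (1−0.11) = 0.757532
Rounded to 4 decimal places: P(Satellite uplink lost) ≈ 0.7575.

0.7575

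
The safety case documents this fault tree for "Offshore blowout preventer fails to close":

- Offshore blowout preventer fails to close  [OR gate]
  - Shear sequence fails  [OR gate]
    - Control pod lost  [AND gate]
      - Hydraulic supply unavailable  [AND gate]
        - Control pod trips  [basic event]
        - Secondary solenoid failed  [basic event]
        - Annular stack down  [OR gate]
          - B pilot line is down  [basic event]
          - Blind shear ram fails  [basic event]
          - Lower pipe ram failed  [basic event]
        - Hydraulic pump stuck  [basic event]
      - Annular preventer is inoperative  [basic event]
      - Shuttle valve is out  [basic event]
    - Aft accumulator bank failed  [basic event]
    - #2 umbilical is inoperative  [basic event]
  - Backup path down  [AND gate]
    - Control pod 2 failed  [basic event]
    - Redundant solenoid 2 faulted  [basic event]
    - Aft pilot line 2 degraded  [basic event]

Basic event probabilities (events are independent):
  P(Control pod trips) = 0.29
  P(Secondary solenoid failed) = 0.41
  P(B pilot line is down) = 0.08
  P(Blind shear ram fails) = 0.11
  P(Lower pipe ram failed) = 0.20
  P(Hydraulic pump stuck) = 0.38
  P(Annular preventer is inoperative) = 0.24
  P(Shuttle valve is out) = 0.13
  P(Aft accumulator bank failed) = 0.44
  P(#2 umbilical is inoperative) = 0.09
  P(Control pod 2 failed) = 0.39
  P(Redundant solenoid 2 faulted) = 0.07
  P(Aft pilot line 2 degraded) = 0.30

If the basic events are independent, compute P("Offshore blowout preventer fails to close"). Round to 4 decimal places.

0.4948

P(Annular stack down) [OR] = 1 − (1−0.08) × (1−0.11) × (1−0.20) = 0.344960
P(Hydraulic supply unavailable) [AND] = 0.29 × 0.41 × 0.344960 × 0.38 = 0.015586
P(Control pod lost) [AND] = 0.015586 × 0.24 × 0.13 = 0.000486
P(Shear sequence fails) [OR] = 1 − (1−0.000486) × (1−0.44) × (1−0.09) = 0.490648
P(Backup path down) [AND] = 0.39 × 0.07 × 0.30 = 0.008190
P(Offshore blowout preventer fails to close) [OR] = 1 − (1−0.490648) × (1−0.008190) = 0.494820
Rounded to 4 decimal places: P(Offshore blowout preventer fails to close) ≈ 0.4948.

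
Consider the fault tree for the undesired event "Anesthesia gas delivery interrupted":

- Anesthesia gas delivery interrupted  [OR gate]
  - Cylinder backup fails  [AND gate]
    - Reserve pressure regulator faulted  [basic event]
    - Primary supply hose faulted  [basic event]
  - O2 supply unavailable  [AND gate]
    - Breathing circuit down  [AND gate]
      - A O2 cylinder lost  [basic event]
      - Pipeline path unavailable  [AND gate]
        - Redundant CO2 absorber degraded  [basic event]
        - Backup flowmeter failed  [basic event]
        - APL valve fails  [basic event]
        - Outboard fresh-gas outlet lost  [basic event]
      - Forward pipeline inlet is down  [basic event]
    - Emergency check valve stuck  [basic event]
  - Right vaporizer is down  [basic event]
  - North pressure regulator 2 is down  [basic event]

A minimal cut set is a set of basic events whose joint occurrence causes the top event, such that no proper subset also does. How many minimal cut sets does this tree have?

4

Cylinder backup fails [AND]: one cut set from each child combined → 1 × 1 = 1 cut set(s).
Pipeline path unavailable [AND]: one cut set from each child combined → 1 × 1 × 1 × 1 = 1 cut set(s).
Breathing circuit down [AND]: one cut set from each child combined → 1 × 1 × 1 = 1 cut set(s).
O2 supply unavailable [AND]: one cut set from each child combined → 1 × 1 = 1 cut set(s).
Anesthesia gas delivery interrupted [OR]: union of children's cut sets → 4 cut set(s).
Minimal cut sets: {Primary supply hose faulted, Reserve pressure regulator faulted}; {A O2 cylinder lost, APL valve fails, Backup flowmeter failed, Emergency check valve stuck, Forward pipeline inlet is down, Outboard fresh-gas outlet lost, Redundant CO2 absorber degraded}; {Right vaporizer is down}; {North pressure regulator 2 is down}.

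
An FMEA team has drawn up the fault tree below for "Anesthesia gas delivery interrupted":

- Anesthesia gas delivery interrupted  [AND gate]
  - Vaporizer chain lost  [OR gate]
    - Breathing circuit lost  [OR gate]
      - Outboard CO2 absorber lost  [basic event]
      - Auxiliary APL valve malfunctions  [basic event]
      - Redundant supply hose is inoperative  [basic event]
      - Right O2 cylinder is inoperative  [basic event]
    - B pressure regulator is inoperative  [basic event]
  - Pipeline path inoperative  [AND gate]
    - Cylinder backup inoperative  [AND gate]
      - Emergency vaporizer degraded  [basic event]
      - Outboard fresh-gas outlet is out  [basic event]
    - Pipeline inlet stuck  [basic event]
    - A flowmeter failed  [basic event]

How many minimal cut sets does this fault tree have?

5

Breathing circuit lost [OR]: union of children's cut sets → 4 cut set(s).
Vaporizer chain lost [OR]: union of children's cut sets → 5 cut set(s).
Cylinder backup inoperative [AND]: one cut set from each child combined → 1 × 1 = 1 cut set(s).
Pipeline path inoperative [AND]: one cut set from each child combined → 1 × 1 × 1 = 1 cut set(s).
Anesthesia gas delivery interrupted [AND]: one cut set from each child combined → 5 × 1 = 5 cut set(s).
Minimal cut sets: {A flowmeter failed, Emergency vaporizer degraded, Outboard CO2 absorber lost, Outboard fresh-gas outlet is out, Pipeline inlet stuck}; {A flowmeter failed, Auxiliary APL valve malfunctions, Emergency vaporizer degraded, Outboard fresh-gas outlet is out, Pipeline inlet stuck}; {A flowmeter failed, Emergency vaporizer degraded, Outboard fresh-gas outlet is out, Pipeline inlet stuck, Redundant supply hose is inoperative}; {A flowmeter failed, Emergency vaporizer degraded, Outboard fresh-gas outlet is out, Pipeline inlet stuck, Right O2 cylinder is inoperative}; {A flowmeter failed, B pressure regulator is inoperative, Emergency vaporizer degraded, Outboard fresh-gas outlet is out, Pipeline inlet stuck}.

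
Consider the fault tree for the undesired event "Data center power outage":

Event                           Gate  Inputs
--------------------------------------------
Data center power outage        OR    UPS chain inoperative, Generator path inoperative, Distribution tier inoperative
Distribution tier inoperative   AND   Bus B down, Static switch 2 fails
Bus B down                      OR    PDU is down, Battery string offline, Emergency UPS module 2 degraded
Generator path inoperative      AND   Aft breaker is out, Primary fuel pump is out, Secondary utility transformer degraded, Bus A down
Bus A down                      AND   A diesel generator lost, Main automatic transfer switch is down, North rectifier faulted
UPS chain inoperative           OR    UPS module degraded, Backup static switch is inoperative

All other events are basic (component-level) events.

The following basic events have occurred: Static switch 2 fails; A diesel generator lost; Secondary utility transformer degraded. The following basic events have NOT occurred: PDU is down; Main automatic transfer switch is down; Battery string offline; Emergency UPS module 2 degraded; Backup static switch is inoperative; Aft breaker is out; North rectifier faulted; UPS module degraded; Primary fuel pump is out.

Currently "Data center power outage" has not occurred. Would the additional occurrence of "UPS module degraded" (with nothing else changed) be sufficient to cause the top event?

Counterfactual: set "UPS module degraded" to occurred.
UPS chain inoperative [OR]: UPS module degraded=occurs, Backup static switch is inoperative=not → at least one input occurs → occurs.
Bus A down [AND]: A diesel generator lost=occurs, Main automatic transfer switch is down=not, North rectifier faulted=not → not all inputs occur → does not occur.
Generator path inoperative [AND]: Aft breaker is out=not, Primary fuel pump is out=not, Secondary utility transformer degraded=occurs, Bus A down=not → not all inputs occur → does not occur.
Bus B down [OR]: PDU is down=not, Battery string offline=not, Emergency UPS module 2 degraded=not → no input occurs → does not occur.
Distribution tier inoperative [AND]: Bus B down=not, Static switch 2 fails=occurs → not all inputs occur → does not occur.
Data center power outage [OR]: UPS chain inoperative=occurs, Generator path inoperative=not, Distribution tier inoperative=not → at least one input occurs → occurs.

Yes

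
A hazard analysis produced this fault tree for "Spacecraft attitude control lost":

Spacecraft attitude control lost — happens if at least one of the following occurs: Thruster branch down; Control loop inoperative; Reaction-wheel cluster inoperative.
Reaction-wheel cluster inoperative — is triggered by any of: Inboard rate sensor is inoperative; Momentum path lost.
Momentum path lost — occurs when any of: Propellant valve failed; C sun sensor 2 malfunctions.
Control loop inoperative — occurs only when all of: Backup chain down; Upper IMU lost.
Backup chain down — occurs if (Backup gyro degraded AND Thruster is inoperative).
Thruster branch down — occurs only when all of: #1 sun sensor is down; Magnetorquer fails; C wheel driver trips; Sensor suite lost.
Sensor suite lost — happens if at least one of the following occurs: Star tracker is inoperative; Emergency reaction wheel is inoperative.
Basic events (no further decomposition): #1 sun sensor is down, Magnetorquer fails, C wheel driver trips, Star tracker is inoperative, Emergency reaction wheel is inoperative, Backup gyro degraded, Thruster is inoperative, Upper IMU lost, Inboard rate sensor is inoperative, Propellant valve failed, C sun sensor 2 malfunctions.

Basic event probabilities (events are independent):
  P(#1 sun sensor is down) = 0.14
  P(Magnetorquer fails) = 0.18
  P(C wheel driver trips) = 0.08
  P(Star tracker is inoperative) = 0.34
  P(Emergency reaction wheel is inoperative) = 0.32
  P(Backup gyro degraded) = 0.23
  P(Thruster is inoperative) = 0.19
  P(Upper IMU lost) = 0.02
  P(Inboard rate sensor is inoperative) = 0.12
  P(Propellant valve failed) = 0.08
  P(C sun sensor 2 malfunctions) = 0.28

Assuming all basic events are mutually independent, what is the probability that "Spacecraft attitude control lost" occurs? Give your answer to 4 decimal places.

P(Sensor suite lost) [OR] = 1 − (1−0.34) × (1−0.32) = 0.551200
P(Thruster branch down) [AND] = 0.14 × 0.18 × 0.08 × 0.551200 = 0.001111
P(Backup chain down) [AND] = 0.23 × 0.19 = 0.043700
P(Control loop inoperative) [AND] = 0.043700 × 0.02 = 0.000874
P(Momentum path lost) [OR] = 1 − (1−0.08) × (1−0.28) = 0.337600
P(Reaction-wheel cluster inoperative) [OR] = 1 − (1−0.12) × (1−0.337600) = 0.417088
P(Spacecraft attitude control lost) [OR] = 1 − (1−0.001111) × (1−0.000874) × (1−0.417088) = 0.418245
Rounded to 4 decimal places: P(Spacecraft attitude control lost) ≈ 0.4182.

0.4182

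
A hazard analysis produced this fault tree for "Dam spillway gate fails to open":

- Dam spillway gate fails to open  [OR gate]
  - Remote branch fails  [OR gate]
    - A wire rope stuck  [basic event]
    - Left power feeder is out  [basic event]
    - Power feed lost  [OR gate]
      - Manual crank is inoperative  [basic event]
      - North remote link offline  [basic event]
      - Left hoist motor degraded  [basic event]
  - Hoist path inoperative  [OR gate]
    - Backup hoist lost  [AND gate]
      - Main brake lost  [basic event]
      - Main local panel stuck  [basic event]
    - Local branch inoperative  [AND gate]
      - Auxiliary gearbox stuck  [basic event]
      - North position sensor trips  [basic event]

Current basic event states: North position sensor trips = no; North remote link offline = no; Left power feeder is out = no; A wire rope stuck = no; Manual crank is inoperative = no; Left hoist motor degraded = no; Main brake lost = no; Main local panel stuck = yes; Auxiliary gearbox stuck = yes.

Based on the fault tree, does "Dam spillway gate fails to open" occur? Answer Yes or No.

No

Power feed lost [OR]: Manual crank is inoperative=not, North remote link offline=not, Left hoist motor degraded=not → no input occurs → does not occur.
Remote branch fails [OR]: A wire rope stuck=not, Left power feeder is out=not, Power feed lost=not → no input occurs → does not occur.
Backup hoist lost [AND]: Main brake lost=not, Main local panel stuck=occurs → not all inputs occur → does not occur.
Local branch inoperative [AND]: Auxiliary gearbox stuck=occurs, North position sensor trips=not → not all inputs occur → does not occur.
Hoist path inoperative [OR]: Backup hoist lost=not, Local branch inoperative=not → no input occurs → does not occur.
Dam spillway gate fails to open [OR]: Remote branch fails=not, Hoist path inoperative=not → no input occurs → does not occur.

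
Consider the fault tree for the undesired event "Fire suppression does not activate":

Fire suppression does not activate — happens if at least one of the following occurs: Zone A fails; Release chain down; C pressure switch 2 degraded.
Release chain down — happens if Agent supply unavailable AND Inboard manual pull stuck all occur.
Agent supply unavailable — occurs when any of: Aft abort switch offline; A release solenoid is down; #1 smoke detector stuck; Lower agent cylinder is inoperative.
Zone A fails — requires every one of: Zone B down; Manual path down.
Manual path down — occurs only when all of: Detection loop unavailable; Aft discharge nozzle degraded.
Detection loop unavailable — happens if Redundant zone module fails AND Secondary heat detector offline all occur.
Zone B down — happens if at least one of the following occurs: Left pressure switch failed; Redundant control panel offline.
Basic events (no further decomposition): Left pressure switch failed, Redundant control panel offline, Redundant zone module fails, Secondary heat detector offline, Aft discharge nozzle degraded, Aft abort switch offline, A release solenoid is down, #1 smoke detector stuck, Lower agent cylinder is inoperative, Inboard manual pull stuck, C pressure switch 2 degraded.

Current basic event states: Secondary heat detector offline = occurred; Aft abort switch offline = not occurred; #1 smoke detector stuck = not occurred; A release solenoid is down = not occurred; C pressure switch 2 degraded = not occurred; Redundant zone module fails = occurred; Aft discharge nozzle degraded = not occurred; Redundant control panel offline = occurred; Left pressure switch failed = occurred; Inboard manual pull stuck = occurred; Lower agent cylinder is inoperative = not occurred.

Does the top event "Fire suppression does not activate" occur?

No

Zone B down [OR]: Left pressure switch failed=occurs, Redundant control panel offline=occurs → at least one input occurs → occurs.
Detection loop unavailable [AND]: Redundant zone module fails=occurs, Secondary heat detector offline=occurs → all inputs occur → occurs.
Manual path down [AND]: Detection loop unavailable=occurs, Aft discharge nozzle degraded=not → not all inputs occur → does not occur.
Zone A fails [AND]: Zone B down=occurs, Manual path down=not → not all inputs occur → does not occur.
Agent supply unavailable [OR]: Aft abort switch offline=not, A release solenoid is down=not, #1 smoke detector stuck=not, Lower agent cylinder is inoperative=not → no input occurs → does not occur.
Release chain down [AND]: Agent supply unavailable=not, Inboard manual pull stuck=occurs → not all inputs occur → does not occur.
Fire suppression does not activate [OR]: Zone A fails=not, Release chain down=not, C pressure switch 2 degraded=not → no input occurs → does not occur.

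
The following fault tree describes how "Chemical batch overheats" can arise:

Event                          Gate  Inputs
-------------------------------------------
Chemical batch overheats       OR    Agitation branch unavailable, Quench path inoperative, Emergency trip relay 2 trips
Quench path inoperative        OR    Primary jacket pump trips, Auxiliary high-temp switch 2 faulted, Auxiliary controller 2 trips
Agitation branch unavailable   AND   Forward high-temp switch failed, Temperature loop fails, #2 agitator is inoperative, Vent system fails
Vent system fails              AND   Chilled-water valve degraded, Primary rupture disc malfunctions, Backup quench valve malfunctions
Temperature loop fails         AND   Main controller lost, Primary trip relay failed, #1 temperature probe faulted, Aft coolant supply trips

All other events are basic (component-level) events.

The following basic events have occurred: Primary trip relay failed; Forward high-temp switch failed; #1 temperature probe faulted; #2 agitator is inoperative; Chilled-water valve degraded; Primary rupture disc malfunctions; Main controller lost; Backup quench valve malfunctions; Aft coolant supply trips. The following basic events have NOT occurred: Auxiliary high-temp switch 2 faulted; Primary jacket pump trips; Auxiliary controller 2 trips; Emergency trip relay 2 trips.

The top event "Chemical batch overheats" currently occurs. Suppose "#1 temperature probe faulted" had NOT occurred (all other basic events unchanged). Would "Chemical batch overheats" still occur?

No

Counterfactual: set "#1 temperature probe faulted" to not occurred.
Temperature loop fails [AND]: Main controller lost=occurs, Primary trip relay failed=occurs, #1 temperature probe faulted=not, Aft coolant supply trips=occurs → not all inputs occur → does not occur.
Vent system fails [AND]: Chilled-water valve degraded=occurs, Primary rupture disc malfunctions=occurs, Backup quench valve malfunctions=occurs → all inputs occur → occurs.
Agitation branch unavailable [AND]: Forward high-temp switch failed=occurs, Temperature loop fails=not, #2 agitator is inoperative=occurs, Vent system fails=occurs → not all inputs occur → does not occur.
Quench path inoperative [OR]: Primary jacket pump trips=not, Auxiliary high-temp switch 2 faulted=not, Auxiliary controller 2 trips=not → no input occurs → does not occur.
Chemical batch overheats [OR]: Agitation branch unavailable=not, Quench path inoperative=not, Emergency trip relay 2 trips=not → no input occurs → does not occur.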